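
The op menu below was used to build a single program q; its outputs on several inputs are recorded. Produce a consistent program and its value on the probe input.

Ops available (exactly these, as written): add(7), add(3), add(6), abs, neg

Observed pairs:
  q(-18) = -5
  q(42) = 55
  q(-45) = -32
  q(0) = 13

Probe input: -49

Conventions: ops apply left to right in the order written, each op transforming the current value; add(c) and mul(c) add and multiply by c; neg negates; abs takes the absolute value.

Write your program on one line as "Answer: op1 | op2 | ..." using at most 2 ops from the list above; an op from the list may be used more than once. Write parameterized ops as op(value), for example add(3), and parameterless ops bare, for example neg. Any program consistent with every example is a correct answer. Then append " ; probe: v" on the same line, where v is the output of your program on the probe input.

add(7) | add(6) ; probe: -36

Check, running the answer program on each example:
  -18 -> -11 -> -5
  42 -> 49 -> 55
  -45 -> -38 -> -32
  0 -> 7 -> 13
  probe: -49 -> -42 -> -36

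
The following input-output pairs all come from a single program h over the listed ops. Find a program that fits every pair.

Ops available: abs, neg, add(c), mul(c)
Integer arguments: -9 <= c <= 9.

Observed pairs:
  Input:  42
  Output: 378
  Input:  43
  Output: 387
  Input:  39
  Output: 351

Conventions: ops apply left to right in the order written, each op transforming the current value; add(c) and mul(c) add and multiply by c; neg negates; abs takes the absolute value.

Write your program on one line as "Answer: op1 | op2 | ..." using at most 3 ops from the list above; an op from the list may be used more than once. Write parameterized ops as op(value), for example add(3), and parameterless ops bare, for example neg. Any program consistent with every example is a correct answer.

mul(-9) | neg

Check, running the answer program on each example:
  42 -> -378 -> 378
  43 -> -387 -> 387
  39 -> -351 -> 351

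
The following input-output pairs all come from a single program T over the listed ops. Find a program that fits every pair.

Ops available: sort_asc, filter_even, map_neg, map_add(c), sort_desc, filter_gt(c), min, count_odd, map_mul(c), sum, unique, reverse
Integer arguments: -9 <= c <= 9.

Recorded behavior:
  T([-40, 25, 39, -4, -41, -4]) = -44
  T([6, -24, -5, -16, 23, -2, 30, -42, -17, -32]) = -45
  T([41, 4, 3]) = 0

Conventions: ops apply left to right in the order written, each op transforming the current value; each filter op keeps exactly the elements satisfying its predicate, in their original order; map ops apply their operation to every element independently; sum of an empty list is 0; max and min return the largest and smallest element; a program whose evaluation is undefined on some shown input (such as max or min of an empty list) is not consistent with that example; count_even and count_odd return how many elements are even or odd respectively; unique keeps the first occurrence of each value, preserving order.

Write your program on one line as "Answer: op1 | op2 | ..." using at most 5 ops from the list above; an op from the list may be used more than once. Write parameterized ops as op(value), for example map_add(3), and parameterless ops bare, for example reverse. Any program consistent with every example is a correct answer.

reverse | map_add(-3) | sort_asc | min

Check, running the answer program on each example:
  [-40, 25, 39, -4, -41, -4] -> [-4, -41, -4, 39, 25, -40] -> [-7, -44, -7, 36, 22, -43] -> [-44, -43, -7, -7, 22, 36] -> -44
  [6, -24, -5, -16, 23, -2, 30, -42, -17, -32] -> [-32, -17, -42, 30, -2, 23, -16, -5, -24, 6] -> [-35, -20, -45, 27, -5, 20, -19, -8, -27, 3] -> [-45, -35, -27, -20, -19, -8, -5, 3, 20, 27] -> -45
  [41, 4, 3] -> [3, 4, 41] -> [0, 1, 38] -> [0, 1, 38] -> 0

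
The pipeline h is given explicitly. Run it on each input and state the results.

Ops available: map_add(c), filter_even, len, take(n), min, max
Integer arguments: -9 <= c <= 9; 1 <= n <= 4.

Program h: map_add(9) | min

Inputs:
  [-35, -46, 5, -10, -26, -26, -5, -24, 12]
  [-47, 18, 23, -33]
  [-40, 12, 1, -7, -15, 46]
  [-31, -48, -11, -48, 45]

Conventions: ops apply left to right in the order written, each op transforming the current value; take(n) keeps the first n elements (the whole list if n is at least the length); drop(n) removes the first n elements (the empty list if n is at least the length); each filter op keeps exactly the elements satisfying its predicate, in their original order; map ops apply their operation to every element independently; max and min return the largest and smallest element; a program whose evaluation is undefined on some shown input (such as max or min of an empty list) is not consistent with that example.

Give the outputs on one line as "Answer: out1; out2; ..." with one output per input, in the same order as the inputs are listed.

Execution, op by op:
  [-35, -46, 5, -10, -26, -26, -5, -24, 12] -> [-26, -37, 14, -1, -17, -17, 4, -15, 21] -> -37
  [-47, 18, 23, -33] -> [-38, 27, 32, -24] -> -38
  [-40, 12, 1, -7, -15, 46] -> [-31, 21, 10, 2, -6, 55] -> -31
  [-31, -48, -11, -48, 45] -> [-22, -39, -2, -39, 54] -> -39

-37; -38; -31; -39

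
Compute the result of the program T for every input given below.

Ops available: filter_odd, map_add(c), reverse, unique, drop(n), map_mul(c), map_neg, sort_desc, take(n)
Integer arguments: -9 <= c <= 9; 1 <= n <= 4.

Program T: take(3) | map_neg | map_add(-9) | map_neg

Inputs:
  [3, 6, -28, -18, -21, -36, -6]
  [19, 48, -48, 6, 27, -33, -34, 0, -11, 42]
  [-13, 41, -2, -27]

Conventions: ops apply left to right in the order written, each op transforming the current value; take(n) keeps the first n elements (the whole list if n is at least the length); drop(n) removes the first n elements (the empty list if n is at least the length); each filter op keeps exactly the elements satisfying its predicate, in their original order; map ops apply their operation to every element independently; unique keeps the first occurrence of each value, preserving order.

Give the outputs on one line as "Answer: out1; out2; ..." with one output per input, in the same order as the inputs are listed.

[12, 15, -19]; [28, 57, -39]; [-4, 50, 7]

Execution, op by op:
  [3, 6, -28, -18, -21, -36, -6] -> [3, 6, -28] -> [-3, -6, 28] -> [-12, -15, 19] -> [12, 15, -19]
  [19, 48, -48, 6, 27, -33, -34, 0, -11, 42] -> [19, 48, -48] -> [-19, -48, 48] -> [-28, -57, 39] -> [28, 57, -39]
  [-13, 41, -2, -27] -> [-13, 41, -2] -> [13, -41, 2] -> [4, -50, -7] -> [-4, 50, 7]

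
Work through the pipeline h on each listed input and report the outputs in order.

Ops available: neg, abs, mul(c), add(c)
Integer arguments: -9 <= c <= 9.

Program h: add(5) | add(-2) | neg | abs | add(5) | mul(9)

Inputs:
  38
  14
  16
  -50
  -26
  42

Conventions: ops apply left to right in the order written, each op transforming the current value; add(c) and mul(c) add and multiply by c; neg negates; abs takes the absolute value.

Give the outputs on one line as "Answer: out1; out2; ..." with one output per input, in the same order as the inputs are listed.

414; 198; 216; 468; 252; 450

Execution, op by op:
  38 -> 43 -> 41 -> -41 -> 41 -> 46 -> 414
  14 -> 19 -> 17 -> -17 -> 17 -> 22 -> 198
  16 -> 21 -> 19 -> -19 -> 19 -> 24 -> 216
  -50 -> -45 -> -47 -> 47 -> 47 -> 52 -> 468
  -26 -> -21 -> -23 -> 23 -> 23 -> 28 -> 252
  42 -> 47 -> 45 -> -45 -> 45 -> 50 -> 450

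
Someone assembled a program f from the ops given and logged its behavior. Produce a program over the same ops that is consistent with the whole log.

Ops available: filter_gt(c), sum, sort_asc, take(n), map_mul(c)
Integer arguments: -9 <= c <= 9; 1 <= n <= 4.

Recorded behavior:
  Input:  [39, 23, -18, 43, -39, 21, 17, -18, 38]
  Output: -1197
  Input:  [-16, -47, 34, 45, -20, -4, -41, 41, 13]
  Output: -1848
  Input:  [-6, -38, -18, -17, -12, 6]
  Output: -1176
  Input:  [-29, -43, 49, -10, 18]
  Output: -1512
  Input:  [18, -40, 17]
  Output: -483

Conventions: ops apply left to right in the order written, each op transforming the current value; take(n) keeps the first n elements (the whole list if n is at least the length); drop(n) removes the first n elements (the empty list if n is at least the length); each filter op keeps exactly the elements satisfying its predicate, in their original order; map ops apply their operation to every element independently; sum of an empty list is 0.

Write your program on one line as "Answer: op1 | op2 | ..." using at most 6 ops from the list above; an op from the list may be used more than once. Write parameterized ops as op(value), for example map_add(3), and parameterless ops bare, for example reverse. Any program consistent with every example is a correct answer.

map_mul(3) | sort_asc | take(2) | map_mul(7) | sum

Check, running the answer program on each example:
  [39, 23, -18, 43, -39, 21, 17, -18, 38] -> [117, 69, -54, 129, -117, 63, 51, -54, 114] -> [-117, -54, -54, 51, 63, 69, 114, 117, 129] -> [-117, -54] -> [-819, -378] -> -1197
  [-16, -47, 34, 45, -20, -4, -41, 41, 13] -> [-48, -141, 102, 135, -60, -12, -123, 123, 39] -> [-141, -123, -60, -48, -12, 39, 102, 123, 135] -> [-141, -123] -> [-987, -861] -> -1848
  [-6, -38, -18, -17, -12, 6] -> [-18, -114, -54, -51, -36, 18] -> [-114, -54, -51, -36, -18, 18] -> [-114, -54] -> [-798, -378] -> -1176
  [-29, -43, 49, -10, 18] -> [-87, -129, 147, -30, 54] -> [-129, -87, -30, 54, 147] -> [-129, -87] -> [-903, -609] -> -1512
  [18, -40, 17] -> [54, -120, 51] -> [-120, 51, 54] -> [-120, 51] -> [-840, 357] -> -483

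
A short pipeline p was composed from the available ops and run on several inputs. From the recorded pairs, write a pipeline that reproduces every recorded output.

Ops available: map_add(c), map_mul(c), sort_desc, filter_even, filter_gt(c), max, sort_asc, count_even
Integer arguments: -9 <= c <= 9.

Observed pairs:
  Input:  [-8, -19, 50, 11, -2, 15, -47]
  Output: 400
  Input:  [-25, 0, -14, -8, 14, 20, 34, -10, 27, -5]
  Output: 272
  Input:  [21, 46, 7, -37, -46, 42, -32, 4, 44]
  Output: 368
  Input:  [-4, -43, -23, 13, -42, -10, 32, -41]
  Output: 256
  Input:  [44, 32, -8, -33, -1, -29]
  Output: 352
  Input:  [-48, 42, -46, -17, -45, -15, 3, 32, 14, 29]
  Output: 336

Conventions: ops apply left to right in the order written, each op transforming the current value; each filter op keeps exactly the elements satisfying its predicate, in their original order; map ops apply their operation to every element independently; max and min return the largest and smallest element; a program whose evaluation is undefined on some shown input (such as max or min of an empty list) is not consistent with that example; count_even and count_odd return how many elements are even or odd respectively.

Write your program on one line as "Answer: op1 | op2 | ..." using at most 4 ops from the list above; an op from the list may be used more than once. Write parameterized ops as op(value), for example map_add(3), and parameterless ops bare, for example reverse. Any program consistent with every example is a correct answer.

map_mul(8) | sort_asc | max

Check, running the answer program on each example:
  [-8, -19, 50, 11, -2, 15, -47] -> [-64, -152, 400, 88, -16, 120, -376] -> [-376, -152, -64, -16, 88, 120, 400] -> 400
  [-25, 0, -14, -8, 14, 20, 34, -10, 27, -5] -> [-200, 0, -112, -64, 112, 160, 272, -80, 216, -40] -> [-200, -112, -80, -64, -40, 0, 112, 160, 216, 272] -> 272
  [21, 46, 7, -37, -46, 42, -32, 4, 44] -> [168, 368, 56, -296, -368, 336, -256, 32, 352] -> [-368, -296, -256, 32, 56, 168, 336, 352, 368] -> 368
  [-4, -43, -23, 13, -42, -10, 32, -41] -> [-32, -344, -184, 104, -336, -80, 256, -328] -> [-344, -336, -328, -184, -80, -32, 104, 256] -> 256
  [44, 32, -8, -33, -1, -29] -> [352, 256, -64, -264, -8, -232] -> [-264, -232, -64, -8, 256, 352] -> 352
  [-48, 42, -46, -17, -45, -15, 3, 32, 14, 29] -> [-384, 336, -368, -136, -360, -120, 24, 256, 112, 232] -> [-384, -368, -360, -136, -120, 24, 112, 232, 256, 336] -> 336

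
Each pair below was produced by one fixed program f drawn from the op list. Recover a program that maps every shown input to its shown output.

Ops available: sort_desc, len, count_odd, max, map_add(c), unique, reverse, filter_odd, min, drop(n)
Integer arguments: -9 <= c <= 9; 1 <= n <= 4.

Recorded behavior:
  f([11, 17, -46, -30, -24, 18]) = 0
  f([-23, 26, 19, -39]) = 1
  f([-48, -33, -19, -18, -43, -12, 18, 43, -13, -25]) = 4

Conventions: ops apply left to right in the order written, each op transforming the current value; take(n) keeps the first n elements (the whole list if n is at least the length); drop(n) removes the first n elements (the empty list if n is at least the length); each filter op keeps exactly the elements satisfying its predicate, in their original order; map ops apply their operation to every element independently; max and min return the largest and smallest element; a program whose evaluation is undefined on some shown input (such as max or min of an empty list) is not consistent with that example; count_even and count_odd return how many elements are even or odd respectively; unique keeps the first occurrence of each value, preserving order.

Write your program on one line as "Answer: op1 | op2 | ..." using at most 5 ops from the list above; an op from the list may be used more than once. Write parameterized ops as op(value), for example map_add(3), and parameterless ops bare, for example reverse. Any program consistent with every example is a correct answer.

drop(3) | sort_desc | filter_odd | len

Check, running the answer program on each example:
  [11, 17, -46, -30, -24, 18] -> [-30, -24, 18] -> [18, -24, -30] -> [] -> 0
  [-23, 26, 19, -39] -> [-39] -> [-39] -> [-39] -> 1
  [-48, -33, -19, -18, -43, -12, 18, 43, -13, -25] -> [-18, -43, -12, 18, 43, -13, -25] -> [43, 18, -12, -13, -18, -25, -43] -> [43, -13, -25, -43] -> 4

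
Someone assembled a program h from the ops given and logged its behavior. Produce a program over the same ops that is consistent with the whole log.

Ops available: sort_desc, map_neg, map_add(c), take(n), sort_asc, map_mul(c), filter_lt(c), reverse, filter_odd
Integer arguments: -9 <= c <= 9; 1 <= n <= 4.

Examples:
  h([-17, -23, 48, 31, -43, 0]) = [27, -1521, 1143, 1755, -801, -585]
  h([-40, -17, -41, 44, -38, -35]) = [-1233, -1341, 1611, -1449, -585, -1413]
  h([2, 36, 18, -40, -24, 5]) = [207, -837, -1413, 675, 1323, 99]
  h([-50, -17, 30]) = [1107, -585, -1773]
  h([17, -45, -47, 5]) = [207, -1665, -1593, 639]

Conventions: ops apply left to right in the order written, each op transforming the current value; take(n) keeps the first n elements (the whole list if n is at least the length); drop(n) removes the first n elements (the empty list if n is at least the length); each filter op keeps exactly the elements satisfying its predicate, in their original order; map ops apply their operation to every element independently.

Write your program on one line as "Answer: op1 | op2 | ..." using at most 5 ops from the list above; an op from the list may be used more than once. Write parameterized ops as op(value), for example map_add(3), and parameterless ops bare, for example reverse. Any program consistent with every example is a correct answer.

reverse | map_mul(4) | map_add(3) | map_mul(9)

Check, running the answer program on each example:
  [-17, -23, 48, 31, -43, 0] -> [0, -43, 31, 48, -23, -17] -> [0, -172, 124, 192, -92, -68] -> [3, -169, 127, 195, -89, -65] -> [27, -1521, 1143, 1755, -801, -585]
  [-40, -17, -41, 44, -38, -35] -> [-35, -38, 44, -41, -17, -40] -> [-140, -152, 176, -164, -68, -160] -> [-137, -149, 179, -161, -65, -157] -> [-1233, -1341, 1611, -1449, -585, -1413]
  [2, 36, 18, -40, -24, 5] -> [5, -24, -40, 18, 36, 2] -> [20, -96, -160, 72, 144, 8] -> [23, -93, -157, 75, 147, 11] -> [207, -837, -1413, 675, 1323, 99]
  [-50, -17, 30] -> [30, -17, -50] -> [120, -68, -200] -> [123, -65, -197] -> [1107, -585, -1773]
  [17, -45, -47, 5] -> [5, -47, -45, 17] -> [20, -188, -180, 68] -> [23, -185, -177, 71] -> [207, -1665, -1593, 639]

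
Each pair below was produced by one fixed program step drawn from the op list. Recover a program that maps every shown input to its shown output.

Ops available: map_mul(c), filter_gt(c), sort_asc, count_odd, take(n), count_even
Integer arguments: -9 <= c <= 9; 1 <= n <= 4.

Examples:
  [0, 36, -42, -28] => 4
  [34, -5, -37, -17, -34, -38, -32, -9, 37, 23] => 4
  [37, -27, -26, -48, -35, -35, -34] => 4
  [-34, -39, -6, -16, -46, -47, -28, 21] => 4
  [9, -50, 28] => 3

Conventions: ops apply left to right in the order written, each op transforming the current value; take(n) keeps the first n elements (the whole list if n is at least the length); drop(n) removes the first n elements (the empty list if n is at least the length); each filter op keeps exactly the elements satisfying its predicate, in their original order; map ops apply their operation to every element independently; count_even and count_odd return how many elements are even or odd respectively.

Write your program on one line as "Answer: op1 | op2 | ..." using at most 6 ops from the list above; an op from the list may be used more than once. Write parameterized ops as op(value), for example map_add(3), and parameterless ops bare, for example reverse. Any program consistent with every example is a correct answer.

sort_asc | map_mul(-8) | take(4) | sort_asc | count_even

Check, running the answer program on each example:
  [0, 36, -42, -28] -> [-42, -28, 0, 36] -> [336, 224, 0, -288] -> [336, 224, 0, -288] -> [-288, 0, 224, 336] -> 4
  [34, -5, -37, -17, -34, -38, -32, -9, 37, 23] -> [-38, -37, -34, -32, -17, -9, -5, 23, 34, 37] -> [304, 296, 272, 256, 136, 72, 40, -184, -272, -296] -> [304, 296, 272, 256] -> [256, 272, 296, 304] -> 4
  [37, -27, -26, -48, -35, -35, -34] -> [-48, -35, -35, -34, -27, -26, 37] -> [384, 280, 280, 272, 216, 208, -296] -> [384, 280, 280, 272] -> [272, 280, 280, 384] -> 4
  [-34, -39, -6, -16, -46, -47, -28, 21] -> [-47, -46, -39, -34, -28, -16, -6, 21] -> [376, 368, 312, 272, 224, 128, 48, -168] -> [376, 368, 312, 272] -> [272, 312, 368, 376] -> 4
  [9, -50, 28] -> [-50, 9, 28] -> [400, -72, -224] -> [400, -72, -224] -> [-224, -72, 400] -> 3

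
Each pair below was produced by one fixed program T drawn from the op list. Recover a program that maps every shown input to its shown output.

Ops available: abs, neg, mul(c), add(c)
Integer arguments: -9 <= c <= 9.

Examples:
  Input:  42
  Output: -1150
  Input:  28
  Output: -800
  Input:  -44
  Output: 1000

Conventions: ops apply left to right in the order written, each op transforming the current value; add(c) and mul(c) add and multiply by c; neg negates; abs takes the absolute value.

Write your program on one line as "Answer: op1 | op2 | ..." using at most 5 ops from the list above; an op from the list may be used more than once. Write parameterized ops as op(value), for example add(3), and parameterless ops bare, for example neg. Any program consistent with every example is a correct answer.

add(4) | neg | mul(-5) | mul(-5)

Check, running the answer program on each example:
  42 -> 46 -> -46 -> 230 -> -1150
  28 -> 32 -> -32 -> 160 -> -800
  -44 -> -40 -> 40 -> -200 -> 1000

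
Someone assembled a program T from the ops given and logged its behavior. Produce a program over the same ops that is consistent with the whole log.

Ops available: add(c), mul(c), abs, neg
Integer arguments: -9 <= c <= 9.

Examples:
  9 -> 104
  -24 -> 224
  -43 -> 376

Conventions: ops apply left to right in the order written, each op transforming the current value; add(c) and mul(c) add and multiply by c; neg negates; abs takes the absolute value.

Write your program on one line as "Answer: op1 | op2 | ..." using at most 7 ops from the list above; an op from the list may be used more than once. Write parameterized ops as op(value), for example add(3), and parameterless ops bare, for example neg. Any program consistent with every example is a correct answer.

abs | neg | add(-4) | abs | mul(-8) | neg

Check, running the answer program on each example:
  9 -> 9 -> -9 -> -13 -> 13 -> -104 -> 104
  -24 -> 24 -> -24 -> -28 -> 28 -> -224 -> 224
  -43 -> 43 -> -43 -> -47 -> 47 -> -376 -> 376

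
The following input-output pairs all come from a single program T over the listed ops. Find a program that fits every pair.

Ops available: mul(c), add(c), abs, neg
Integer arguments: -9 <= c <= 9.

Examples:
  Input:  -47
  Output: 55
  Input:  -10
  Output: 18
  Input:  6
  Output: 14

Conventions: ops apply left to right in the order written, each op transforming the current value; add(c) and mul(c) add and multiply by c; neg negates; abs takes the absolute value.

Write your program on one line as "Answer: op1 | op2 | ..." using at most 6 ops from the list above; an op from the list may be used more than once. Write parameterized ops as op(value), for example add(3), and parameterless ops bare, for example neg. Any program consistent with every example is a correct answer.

abs | mul(-1) | add(-9) | neg | add(-1)

Check, running the answer program on each example:
  -47 -> 47 -> -47 -> -56 -> 56 -> 55
  -10 -> 10 -> -10 -> -19 -> 19 -> 18
  6 -> 6 -> -6 -> -15 -> 15 -> 14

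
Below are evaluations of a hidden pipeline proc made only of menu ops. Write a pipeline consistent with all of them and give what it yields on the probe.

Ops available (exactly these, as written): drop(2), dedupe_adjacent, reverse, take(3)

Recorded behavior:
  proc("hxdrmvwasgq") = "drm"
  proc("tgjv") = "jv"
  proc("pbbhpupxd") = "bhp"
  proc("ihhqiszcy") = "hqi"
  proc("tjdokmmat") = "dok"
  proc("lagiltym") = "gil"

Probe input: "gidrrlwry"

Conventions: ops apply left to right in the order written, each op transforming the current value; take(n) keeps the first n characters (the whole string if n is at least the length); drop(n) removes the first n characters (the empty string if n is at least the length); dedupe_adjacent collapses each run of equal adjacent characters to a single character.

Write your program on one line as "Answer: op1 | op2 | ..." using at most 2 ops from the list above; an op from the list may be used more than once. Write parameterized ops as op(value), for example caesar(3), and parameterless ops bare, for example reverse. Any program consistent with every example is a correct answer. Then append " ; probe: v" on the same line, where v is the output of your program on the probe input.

drop(2) | take(3) ; probe: "drr"

Check, running the answer program on each example:
  "hxdrmvwasgq" -> "drmvwasgq" -> "drm"
  "tgjv" -> "jv" -> "jv"
  "pbbhpupxd" -> "bhpupxd" -> "bhp"
  "ihhqiszcy" -> "hqiszcy" -> "hqi"
  "tjdokmmat" -> "dokmmat" -> "dok"
  "lagiltym" -> "giltym" -> "gil"
  probe: "gidrrlwry" -> "drrlwry" -> "drr"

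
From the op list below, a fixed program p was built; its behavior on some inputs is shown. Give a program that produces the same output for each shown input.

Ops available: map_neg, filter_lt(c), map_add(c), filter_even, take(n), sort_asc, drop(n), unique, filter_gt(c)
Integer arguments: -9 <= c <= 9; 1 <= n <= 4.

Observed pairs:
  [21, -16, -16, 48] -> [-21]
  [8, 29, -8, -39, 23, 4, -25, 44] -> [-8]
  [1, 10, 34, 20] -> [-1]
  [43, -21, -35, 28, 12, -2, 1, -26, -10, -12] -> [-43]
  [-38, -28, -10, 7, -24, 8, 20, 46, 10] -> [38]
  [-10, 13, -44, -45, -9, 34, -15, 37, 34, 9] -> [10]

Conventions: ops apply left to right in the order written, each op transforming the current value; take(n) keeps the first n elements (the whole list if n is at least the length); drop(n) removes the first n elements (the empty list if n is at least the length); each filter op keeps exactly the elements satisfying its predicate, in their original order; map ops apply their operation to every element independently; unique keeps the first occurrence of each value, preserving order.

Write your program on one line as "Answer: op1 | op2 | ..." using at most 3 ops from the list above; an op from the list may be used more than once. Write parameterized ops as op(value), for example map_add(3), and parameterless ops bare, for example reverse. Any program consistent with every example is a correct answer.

unique | take(1) | map_neg

Check, running the answer program on each example:
  [21, -16, -16, 48] -> [21, -16, 48] -> [21] -> [-21]
  [8, 29, -8, -39, 23, 4, -25, 44] -> [8, 29, -8, -39, 23, 4, -25, 44] -> [8] -> [-8]
  [1, 10, 34, 20] -> [1, 10, 34, 20] -> [1] -> [-1]
  [43, -21, -35, 28, 12, -2, 1, -26, -10, -12] -> [43, -21, -35, 28, 12, -2, 1, -26, -10, -12] -> [43] -> [-43]
  [-38, -28, -10, 7, -24, 8, 20, 46, 10] -> [-38, -28, -10, 7, -24, 8, 20, 46, 10] -> [-38] -> [38]
  [-10, 13, -44, -45, -9, 34, -15, 37, 34, 9] -> [-10, 13, -44, -45, -9, 34, -15, 37, 9] -> [-10] -> [10]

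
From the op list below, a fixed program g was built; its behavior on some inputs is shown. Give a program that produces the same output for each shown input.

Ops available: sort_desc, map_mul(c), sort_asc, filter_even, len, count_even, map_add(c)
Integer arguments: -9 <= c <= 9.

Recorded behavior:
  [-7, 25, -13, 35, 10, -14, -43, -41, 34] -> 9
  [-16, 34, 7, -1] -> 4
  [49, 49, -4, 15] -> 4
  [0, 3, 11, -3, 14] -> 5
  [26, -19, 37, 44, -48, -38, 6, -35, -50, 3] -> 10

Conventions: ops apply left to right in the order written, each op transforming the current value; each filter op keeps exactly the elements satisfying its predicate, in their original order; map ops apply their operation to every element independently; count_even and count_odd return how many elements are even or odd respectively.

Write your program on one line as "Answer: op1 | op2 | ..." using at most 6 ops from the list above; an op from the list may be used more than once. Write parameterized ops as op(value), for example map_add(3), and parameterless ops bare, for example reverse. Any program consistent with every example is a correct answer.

map_mul(-1) | sort_desc | map_mul(-4) | map_mul(2) | count_even

Check, running the answer program on each example:
  [-7, 25, -13, 35, 10, -14, -43, -41, 34] -> [7, -25, 13, -35, -10, 14, 43, 41, -34] -> [43, 41, 14, 13, 7, -10, -25, -34, -35] -> [-172, -164, -56, -52, -28, 40, 100, 136, 140] -> [-344, -328, -112, -104, -56, 80, 200, 272, 280] -> 9
  [-16, 34, 7, -1] -> [16, -34, -7, 1] -> [16, 1, -7, -34] -> [-64, -4, 28, 136] -> [-128, -8, 56, 272] -> 4
  [49, 49, -4, 15] -> [-49, -49, 4, -15] -> [4, -15, -49, -49] -> [-16, 60, 196, 196] -> [-32, 120, 392, 392] -> 4
  [0, 3, 11, -3, 14] -> [0, -3, -11, 3, -14] -> [3, 0, -3, -11, -14] -> [-12, 0, 12, 44, 56] -> [-24, 0, 24, 88, 112] -> 5
  [26, -19, 37, 44, -48, -38, 6, -35, -50, 3] -> [-26, 19, -37, -44, 48, 38, -6, 35, 50, -3] -> [50, 48, 38, 35, 19, -3, -6, -26, -37, -44] -> [-200, -192, -152, -140, -76, 12, 24, 104, 148, 176] -> [-400, -384, -304, -280, -152, 24, 48, 208, 296, 352] -> 10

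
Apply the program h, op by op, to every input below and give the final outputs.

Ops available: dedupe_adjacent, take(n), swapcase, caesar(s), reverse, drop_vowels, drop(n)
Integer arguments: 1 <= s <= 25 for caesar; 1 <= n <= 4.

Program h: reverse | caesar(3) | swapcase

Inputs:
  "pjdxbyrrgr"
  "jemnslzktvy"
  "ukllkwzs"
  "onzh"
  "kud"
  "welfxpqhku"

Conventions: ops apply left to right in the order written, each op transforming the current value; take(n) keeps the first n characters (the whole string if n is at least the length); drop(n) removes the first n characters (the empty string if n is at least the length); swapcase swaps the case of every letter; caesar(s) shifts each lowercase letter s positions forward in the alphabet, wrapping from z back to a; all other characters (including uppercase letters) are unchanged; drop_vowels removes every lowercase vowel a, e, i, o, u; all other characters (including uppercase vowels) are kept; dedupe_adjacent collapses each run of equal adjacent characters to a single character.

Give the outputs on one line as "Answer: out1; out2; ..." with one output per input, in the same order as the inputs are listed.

Execution, op by op:
  "pjdxbyrrgr" -> "rgrrybxdjp" -> "ujuubeagms" -> "UJUUBEAGMS"
  "jemnslzktvy" -> "yvtkzlsnmej" -> "bywncovqphm" -> "BYWNCOVQPHM"
  "ukllkwzs" -> "szwkllku" -> "vcznoonx" -> "VCZNOONX"
  "onzh" -> "hzno" -> "kcqr" -> "KCQR"
  "kud" -> "duk" -> "gxn" -> "GXN"
  "welfxpqhku" -> "ukhqpxflew" -> "xnktsaiohz" -> "XNKTSAIOHZ"

"UJUUBEAGMS"; "BYWNCOVQPHM"; "VCZNOONX"; "KCQR"; "GXN"; "XNKTSAIOHZ"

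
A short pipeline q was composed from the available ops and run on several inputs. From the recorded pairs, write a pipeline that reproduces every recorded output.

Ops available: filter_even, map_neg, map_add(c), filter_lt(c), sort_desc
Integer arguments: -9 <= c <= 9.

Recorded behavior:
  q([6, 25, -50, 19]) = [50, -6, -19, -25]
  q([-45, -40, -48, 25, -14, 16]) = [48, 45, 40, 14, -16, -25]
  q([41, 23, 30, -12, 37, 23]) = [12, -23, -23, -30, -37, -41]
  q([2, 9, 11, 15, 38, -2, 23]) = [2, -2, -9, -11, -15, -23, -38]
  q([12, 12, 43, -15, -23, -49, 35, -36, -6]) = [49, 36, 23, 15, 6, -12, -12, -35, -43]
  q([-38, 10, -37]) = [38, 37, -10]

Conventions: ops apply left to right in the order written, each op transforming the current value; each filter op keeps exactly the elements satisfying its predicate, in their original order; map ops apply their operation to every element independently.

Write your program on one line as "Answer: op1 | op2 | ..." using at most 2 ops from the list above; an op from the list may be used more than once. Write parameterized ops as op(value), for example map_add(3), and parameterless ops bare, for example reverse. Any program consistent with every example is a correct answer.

map_neg | sort_desc

Check, running the answer program on each example:
  [6, 25, -50, 19] -> [-6, -25, 50, -19] -> [50, -6, -19, -25]
  [-45, -40, -48, 25, -14, 16] -> [45, 40, 48, -25, 14, -16] -> [48, 45, 40, 14, -16, -25]
  [41, 23, 30, -12, 37, 23] -> [-41, -23, -30, 12, -37, -23] -> [12, -23, -23, -30, -37, -41]
  [2, 9, 11, 15, 38, -2, 23] -> [-2, -9, -11, -15, -38, 2, -23] -> [2, -2, -9, -11, -15, -23, -38]
  [12, 12, 43, -15, -23, -49, 35, -36, -6] -> [-12, -12, -43, 15, 23, 49, -35, 36, 6] -> [49, 36, 23, 15, 6, -12, -12, -35, -43]
  [-38, 10, -37] -> [38, -10, 37] -> [38, 37, -10]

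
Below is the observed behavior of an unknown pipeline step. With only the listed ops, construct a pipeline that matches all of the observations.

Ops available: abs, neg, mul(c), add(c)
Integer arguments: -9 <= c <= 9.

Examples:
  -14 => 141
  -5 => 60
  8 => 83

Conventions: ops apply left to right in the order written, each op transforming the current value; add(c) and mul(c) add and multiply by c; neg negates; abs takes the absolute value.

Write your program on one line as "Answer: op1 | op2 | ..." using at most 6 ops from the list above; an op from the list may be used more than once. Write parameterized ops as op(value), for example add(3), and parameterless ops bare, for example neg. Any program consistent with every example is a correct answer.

neg | mul(9) | add(2) | abs | add(6) | add(7)

Check, running the answer program on each example:
  -14 -> 14 -> 126 -> 128 -> 128 -> 134 -> 141
  -5 -> 5 -> 45 -> 47 -> 47 -> 53 -> 60
  8 -> -8 -> -72 -> -70 -> 70 -> 76 -> 83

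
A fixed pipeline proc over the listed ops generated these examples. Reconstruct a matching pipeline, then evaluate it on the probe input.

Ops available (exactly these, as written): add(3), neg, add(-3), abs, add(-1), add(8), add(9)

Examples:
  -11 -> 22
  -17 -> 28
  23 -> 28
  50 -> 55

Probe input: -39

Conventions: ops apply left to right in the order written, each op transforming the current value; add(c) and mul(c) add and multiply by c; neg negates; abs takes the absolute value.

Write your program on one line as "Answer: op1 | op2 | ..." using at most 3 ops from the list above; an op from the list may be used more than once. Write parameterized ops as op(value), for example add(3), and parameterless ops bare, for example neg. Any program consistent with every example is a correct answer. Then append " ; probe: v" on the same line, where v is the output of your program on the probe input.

add(-3) | abs | add(8) ; probe: 50

Check, running the answer program on each example:
  -11 -> -14 -> 14 -> 22
  -17 -> -20 -> 20 -> 28
  23 -> 20 -> 20 -> 28
  50 -> 47 -> 47 -> 55
  probe: -39 -> -42 -> 42 -> 50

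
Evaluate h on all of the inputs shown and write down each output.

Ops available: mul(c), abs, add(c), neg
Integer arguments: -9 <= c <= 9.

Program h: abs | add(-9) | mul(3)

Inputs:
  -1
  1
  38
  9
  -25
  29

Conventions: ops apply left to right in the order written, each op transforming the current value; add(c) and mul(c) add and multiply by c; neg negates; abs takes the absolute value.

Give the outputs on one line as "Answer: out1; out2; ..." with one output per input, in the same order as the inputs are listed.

Execution, op by op:
  -1 -> 1 -> -8 -> -24
  1 -> 1 -> -8 -> -24
  38 -> 38 -> 29 -> 87
  9 -> 9 -> 0 -> 0
  -25 -> 25 -> 16 -> 48
  29 -> 29 -> 20 -> 60

-24; -24; 87; 0; 48; 60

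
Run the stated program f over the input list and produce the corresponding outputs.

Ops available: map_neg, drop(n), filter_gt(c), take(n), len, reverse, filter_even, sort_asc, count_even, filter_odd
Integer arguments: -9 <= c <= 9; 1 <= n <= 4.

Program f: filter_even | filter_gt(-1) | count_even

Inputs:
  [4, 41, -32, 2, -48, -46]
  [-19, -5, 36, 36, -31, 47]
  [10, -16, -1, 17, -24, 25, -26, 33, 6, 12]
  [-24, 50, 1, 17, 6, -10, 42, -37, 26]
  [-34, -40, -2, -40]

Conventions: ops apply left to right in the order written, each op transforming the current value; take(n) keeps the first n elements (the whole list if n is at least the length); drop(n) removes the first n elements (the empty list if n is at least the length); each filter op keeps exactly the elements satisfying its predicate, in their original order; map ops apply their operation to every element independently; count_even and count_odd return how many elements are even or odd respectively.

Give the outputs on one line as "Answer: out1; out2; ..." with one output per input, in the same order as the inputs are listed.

2; 2; 3; 4; 0

Execution, op by op:
  [4, 41, -32, 2, -48, -46] -> [4, -32, 2, -48, -46] -> [4, 2] -> 2
  [-19, -5, 36, 36, -31, 47] -> [36, 36] -> [36, 36] -> 2
  [10, -16, -1, 17, -24, 25, -26, 33, 6, 12] -> [10, -16, -24, -26, 6, 12] -> [10, 6, 12] -> 3
  [-24, 50, 1, 17, 6, -10, 42, -37, 26] -> [-24, 50, 6, -10, 42, 26] -> [50, 6, 42, 26] -> 4
  [-34, -40, -2, -40] -> [-34, -40, -2, -40] -> [] -> 0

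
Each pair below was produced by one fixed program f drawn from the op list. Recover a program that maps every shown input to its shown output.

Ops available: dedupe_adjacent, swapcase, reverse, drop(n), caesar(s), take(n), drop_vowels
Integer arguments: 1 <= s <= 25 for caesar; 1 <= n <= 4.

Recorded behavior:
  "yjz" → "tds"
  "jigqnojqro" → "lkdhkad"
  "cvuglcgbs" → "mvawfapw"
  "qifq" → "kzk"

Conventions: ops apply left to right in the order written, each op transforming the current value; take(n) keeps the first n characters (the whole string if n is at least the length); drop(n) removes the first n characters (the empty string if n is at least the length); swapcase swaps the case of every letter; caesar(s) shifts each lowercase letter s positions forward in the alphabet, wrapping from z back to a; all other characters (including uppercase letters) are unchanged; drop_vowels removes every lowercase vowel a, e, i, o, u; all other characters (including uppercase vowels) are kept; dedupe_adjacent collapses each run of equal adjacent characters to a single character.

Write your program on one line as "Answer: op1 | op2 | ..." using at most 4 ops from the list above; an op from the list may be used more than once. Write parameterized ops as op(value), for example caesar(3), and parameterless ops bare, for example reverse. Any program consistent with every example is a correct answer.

reverse | drop_vowels | caesar(20)

Check, running the answer program on each example:
  "yjz" -> "zjy" -> "zjy" -> "tds"
  "jigqnojqro" -> "orqjonqgij" -> "rqjnqgj" -> "lkdhkad"
  "cvuglcgbs" -> "sbgclguvc" -> "sbgclgvc" -> "mvawfapw"
  "qifq" -> "qfiq" -> "qfq" -> "kzk"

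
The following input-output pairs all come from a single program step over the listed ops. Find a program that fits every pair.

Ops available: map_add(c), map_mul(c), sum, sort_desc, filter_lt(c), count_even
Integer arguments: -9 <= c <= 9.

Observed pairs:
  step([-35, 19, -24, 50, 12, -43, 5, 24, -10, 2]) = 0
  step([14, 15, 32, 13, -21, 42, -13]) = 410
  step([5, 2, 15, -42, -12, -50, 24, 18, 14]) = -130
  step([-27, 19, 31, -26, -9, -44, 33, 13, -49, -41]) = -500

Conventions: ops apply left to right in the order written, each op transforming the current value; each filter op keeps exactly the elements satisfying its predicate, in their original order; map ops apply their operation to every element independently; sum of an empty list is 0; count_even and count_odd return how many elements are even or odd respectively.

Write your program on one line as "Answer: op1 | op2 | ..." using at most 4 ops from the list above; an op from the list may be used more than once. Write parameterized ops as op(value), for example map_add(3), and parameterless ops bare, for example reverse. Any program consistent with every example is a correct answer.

map_mul(5) | sort_desc | sum

Check, running the answer program on each example:
  [-35, 19, -24, 50, 12, -43, 5, 24, -10, 2] -> [-175, 95, -120, 250, 60, -215, 25, 120, -50, 10] -> [250, 120, 95, 60, 25, 10, -50, -120, -175, -215] -> 0
  [14, 15, 32, 13, -21, 42, -13] -> [70, 75, 160, 65, -105, 210, -65] -> [210, 160, 75, 70, 65, -65, -105] -> 410
  [5, 2, 15, -42, -12, -50, 24, 18, 14] -> [25, 10, 75, -210, -60, -250, 120, 90, 70] -> [120, 90, 75, 70, 25, 10, -60, -210, -250] -> -130
  [-27, 19, 31, -26, -9, -44, 33, 13, -49, -41] -> [-135, 95, 155, -130, -45, -220, 165, 65, -245, -205] -> [165, 155, 95, 65, -45, -130, -135, -205, -220, -245] -> -500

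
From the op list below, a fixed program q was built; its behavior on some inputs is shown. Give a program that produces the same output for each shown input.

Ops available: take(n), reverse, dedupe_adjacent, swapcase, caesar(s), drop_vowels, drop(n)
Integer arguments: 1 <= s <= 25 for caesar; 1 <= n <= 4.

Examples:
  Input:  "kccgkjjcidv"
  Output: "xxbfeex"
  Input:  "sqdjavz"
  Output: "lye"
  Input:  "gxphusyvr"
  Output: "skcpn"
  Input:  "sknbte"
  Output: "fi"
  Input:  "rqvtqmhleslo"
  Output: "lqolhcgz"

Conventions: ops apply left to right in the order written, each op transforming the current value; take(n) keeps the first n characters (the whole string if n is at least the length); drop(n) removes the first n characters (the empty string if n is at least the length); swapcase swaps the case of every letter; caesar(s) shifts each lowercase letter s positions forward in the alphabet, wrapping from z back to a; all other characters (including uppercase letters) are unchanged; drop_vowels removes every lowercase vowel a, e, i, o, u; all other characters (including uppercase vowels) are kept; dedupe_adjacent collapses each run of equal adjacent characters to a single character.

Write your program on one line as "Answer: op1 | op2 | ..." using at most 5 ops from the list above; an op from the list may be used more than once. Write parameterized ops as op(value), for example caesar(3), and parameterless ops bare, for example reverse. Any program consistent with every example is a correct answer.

drop(1) | reverse | drop(3) | caesar(21) | reverse

Check, running the answer program on each example:
  "kccgkjjcidv" -> "ccgkjjcidv" -> "vdicjjkgcc" -> "cjjkgcc" -> "xeefbxx" -> "xxbfeex"
  "sqdjavz" -> "qdjavz" -> "zvajdq" -> "jdq" -> "eyl" -> "lye"
  "gxphusyvr" -> "xphusyvr" -> "rvysuhpx" -> "suhpx" -> "npcks" -> "skcpn"
  "sknbte" -> "knbte" -> "etbnk" -> "nk" -> "if" -> "fi"
  "rqvtqmhleslo" -> "qvtqmhleslo" -> "olselhmqtvq" -> "elhmqtvq" -> "zgchloql" -> "lqolhcgz"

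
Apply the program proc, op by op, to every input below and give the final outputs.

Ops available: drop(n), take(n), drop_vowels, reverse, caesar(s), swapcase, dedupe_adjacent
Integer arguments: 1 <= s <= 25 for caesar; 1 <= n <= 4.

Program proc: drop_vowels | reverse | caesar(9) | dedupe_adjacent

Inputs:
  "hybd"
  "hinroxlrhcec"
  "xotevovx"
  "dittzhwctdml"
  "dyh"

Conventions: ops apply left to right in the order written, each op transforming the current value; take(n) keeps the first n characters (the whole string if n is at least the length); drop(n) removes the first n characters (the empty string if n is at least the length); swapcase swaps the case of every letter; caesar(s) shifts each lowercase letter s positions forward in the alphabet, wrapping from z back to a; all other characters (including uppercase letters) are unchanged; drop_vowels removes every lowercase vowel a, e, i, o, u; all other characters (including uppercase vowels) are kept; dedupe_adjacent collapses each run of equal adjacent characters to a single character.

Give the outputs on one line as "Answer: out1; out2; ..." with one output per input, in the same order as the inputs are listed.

"mkhq"; "lqaugawq"; "gecg"; "uvmclfqicm"; "qhm"

Execution, op by op:
  "hybd" -> "hybd" -> "dbyh" -> "mkhq" -> "mkhq"
  "hinroxlrhcec" -> "hnrxlrhcc" -> "cchrlxrnh" -> "llqaugawq" -> "lqaugawq"
  "xotevovx" -> "xtvvx" -> "xvvtx" -> "geecg" -> "gecg"
  "dittzhwctdml" -> "dttzhwctdml" -> "lmdtcwhzttd" -> "uvmclfqiccm" -> "uvmclfqicm"
  "dyh" -> "dyh" -> "hyd" -> "qhm" -> "qhm"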